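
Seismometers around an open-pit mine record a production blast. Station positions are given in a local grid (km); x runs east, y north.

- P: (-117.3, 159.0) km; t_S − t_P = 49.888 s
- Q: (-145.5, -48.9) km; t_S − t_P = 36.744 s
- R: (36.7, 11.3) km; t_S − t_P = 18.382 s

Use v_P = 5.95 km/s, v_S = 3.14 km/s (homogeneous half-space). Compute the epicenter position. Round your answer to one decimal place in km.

Distance from S−P lag: d = Δt · v_P v_S / (v_P − v_S) = Δt · (5.95·3.14)/(5.95−3.14) ≈ 6.6488·Δt.
So d_P = 331.69, d_Q = 244.30, d_R = 122.22 km.
Circle about each station: (x + 117.3)² + (y − 159.0)² = 331.69²; (x + 145.5)² + (y + 48.9)² = 244.30²; (x − 36.7)² + (y − 11.3)² = 122.22².
Subtracting the P equation from the Q and R equations removes the quadratic terms:
-56.4 x − 415.8 y = 34856.94
308.0 x − 295.4 y = 57514.82
Solving the 2×2 system: x ≈ 94.1, y ≈ -96.6 km.

94.1 km east, -96.6 km north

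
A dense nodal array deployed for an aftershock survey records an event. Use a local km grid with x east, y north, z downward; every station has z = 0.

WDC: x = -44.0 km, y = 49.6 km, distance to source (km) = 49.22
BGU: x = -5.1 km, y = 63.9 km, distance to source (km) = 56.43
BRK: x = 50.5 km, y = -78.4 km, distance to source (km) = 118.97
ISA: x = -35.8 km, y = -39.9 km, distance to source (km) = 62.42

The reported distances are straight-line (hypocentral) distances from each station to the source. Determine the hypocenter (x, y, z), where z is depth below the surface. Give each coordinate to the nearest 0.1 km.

Each station gives a sphere (x−x_i)² + (y−y_i)² + z² = d_i² (stations at z=0).
Subtracting the WDC sphere from BGU and BRK: z² cancels, leaving linear equations in x and y:
77.8 x + 28.6 y = -1048.68
189.0 x − 256.0 y = -7430.60
Solving: x ≈ -18.994, y ≈ 15.003 km (keep extra digits for the depth step; rounded: -19.0, 15.0).
Then from the WDC sphere: z² = 49.22² − (x + 44.0)² − (y − 49.6)² with x = -18.994, y = 15.003, so z ≈ 24.502 ≈ 24.5 km.

(-19.0, 15.0, 24.5)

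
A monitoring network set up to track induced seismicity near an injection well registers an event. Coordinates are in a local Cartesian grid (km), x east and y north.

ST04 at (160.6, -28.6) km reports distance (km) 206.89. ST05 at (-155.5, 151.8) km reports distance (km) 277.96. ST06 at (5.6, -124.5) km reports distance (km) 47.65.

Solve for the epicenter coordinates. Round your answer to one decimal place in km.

x ≈ -34.2 km, y ≈ -98.3 km

Circle about each station: (x − 160.6)² + (y + 28.6)² = 206.89²; (x + 155.5)² + (y − 151.8)² = 277.96²; (x − 5.6)² + (y + 124.5)² = 47.65².
Subtracting the ST04 equation from the ST05 and ST06 equations removes the quadratic terms:
-632.2 x + 360.8 y = -13845.12
-310.0 x − 191.8 y = 29454.24
Solving the 2×2 system: x ≈ -34.2, y ≈ -98.3 km.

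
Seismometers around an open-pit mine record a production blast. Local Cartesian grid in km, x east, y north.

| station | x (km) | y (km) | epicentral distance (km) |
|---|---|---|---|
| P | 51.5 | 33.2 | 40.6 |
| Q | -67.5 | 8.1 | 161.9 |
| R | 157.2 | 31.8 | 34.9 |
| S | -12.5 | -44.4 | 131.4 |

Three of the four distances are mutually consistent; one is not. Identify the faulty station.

Solve using three stations at a time. Using P, Q, S (subtract circle equations pairwise → linear system) gives (x, y) ≈ (92.2, 35.1).
Distances from that point to each station vs reported:
  P: calculated 40.7 vs reported 40.6 → residual 0.1 km
  Q: calculated 161.9 vs reported 161.9 → residual 0.0 km
  R: calculated 65.1 vs reported 34.9 → residual 30.2 km
  S: calculated 131.4 vs reported 131.4 → residual 0.0 km
P, Q, S are mutually consistent (residuals ≈ 0); R is off by 30.2 km.

R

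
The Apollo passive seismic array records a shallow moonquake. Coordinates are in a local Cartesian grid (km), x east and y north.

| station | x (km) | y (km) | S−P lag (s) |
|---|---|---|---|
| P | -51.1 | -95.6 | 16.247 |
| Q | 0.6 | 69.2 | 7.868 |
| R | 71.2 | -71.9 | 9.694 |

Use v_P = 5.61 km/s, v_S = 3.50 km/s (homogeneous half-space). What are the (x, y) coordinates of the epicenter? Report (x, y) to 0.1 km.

Distance from S−P lag: d = Δt · v_P v_S / (v_P − v_S) = Δt · (5.61·3.50)/(5.61−3.50) ≈ 9.3057·Δt.
So d_P = 151.19, d_Q = 73.22, d_R = 90.21 km.
Circle about each station: (x + 51.1)² + (y + 95.6)² = 151.19²; (x − 0.6)² + (y − 69.2)² = 73.22²; (x − 71.2)² + (y + 71.9)² = 90.21².
Subtracting the P equation from the Q and R equations removes the quadratic terms:
103.4 x + 329.6 y = 10535.68
244.6 x + 47.4 y = 13209.05
Solving the 2×2 system: x ≈ 50.9, y ≈ 16.0 km.

x ≈ 50.9 km, y ≈ 16.0 km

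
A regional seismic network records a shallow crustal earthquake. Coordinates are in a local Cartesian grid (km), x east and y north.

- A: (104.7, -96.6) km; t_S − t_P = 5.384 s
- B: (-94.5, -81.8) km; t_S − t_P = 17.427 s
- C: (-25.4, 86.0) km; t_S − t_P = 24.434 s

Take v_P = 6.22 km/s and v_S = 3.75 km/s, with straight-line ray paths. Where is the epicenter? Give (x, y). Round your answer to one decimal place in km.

x ≈ 63.8 km, y ≈ -126.8 km

Distance from S−P lag: d = Δt · v_P v_S / (v_P − v_S) = Δt · (6.22·3.75)/(6.22−3.75) ≈ 9.4433·Δt.
So d_A = 50.84, d_B = 164.57, d_C = 230.74 km.
Circle about each station: (x − 104.7)² + (y + 96.6)² = 50.84²; (x + 94.5)² + (y + 81.8)² = 164.57²; (x + 25.4)² + (y − 86.0)² = 230.74².
Subtracting the A equation from the B and C equations removes the quadratic terms:
-398.4 x + 29.6 y = -29170.74
-260.2 x + 365.2 y = -62908.73
Solving the 2×2 system: x ≈ 63.8, y ≈ -126.8 km.
Check against A (with the unrounded x, y): √((x − 104.7)²+(y + 96.6)²) = 50.84 ≈ 50.84 km. ✓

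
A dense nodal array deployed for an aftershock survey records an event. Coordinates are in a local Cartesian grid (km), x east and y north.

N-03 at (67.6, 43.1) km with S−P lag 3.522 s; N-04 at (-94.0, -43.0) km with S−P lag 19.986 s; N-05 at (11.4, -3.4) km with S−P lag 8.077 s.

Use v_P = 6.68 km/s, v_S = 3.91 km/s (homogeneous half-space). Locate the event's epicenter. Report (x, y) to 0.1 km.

Distance from S−P lag: d = Δt · v_P v_S / (v_P − v_S) = Δt · (6.68·3.91)/(6.68−3.91) ≈ 9.4292·Δt.
So d_N-03 = 33.21, d_N-04 = 188.45, d_N-05 = 76.16 km.
Circle about each station: (x − 67.6)² + (y − 43.1)² = 33.21²; (x + 94.0)² + (y + 43.0)² = 188.45²; (x − 11.4)² + (y + 3.4)² = 76.16².
Subtracting pairs of circle equations eliminates x²+y² and gives linear equations (the radical axes):
-323.2 x − 172.2 y = -30152.87
-112.4 x − 93.0 y = -10983.29
Solving the 2×2 system: x ≈ 85.3, y ≈ 15.0 km.

x ≈ 85.3 km, y ≈ 15.0 km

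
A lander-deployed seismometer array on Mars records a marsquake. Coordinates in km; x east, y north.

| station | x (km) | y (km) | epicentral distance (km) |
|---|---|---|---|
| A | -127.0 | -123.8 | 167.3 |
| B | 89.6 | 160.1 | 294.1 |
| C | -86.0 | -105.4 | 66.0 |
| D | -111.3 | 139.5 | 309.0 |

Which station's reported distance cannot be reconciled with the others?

Solve using three stations at a time. Using A, B, D (subtract circle equations pairwise → linear system) gives (x, y) ≈ (40.2, -129.8).
Distances from that point to each station vs reported:
  A: calculated 167.3 vs reported 167.3 → residual 0.0 km
  B: calculated 294.1 vs reported 294.1 → residual 0.0 km
  C: calculated 128.5 vs reported 66.0 → residual 62.5 km
  D: calculated 309.0 vs reported 309.0 → residual 0.0 km
A, B, D are mutually consistent (residuals ≈ 0); C is off by 62.5 km.

C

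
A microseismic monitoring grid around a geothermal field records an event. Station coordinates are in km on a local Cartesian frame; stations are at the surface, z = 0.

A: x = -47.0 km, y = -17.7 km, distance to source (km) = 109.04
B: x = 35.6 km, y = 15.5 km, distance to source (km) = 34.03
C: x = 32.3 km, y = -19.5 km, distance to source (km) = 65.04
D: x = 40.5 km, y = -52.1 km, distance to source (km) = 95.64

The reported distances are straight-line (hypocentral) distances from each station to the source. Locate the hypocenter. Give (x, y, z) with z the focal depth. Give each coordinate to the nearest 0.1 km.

Each station gives a sphere (x−x_i)² + (y−y_i)² + z² = d_i² (stations at z=0).
Subtracting the A sphere from B and C: z² cancels, leaving linear equations in x and y:
165.2 x + 66.4 y = 9717.00
158.6 x − 3.6 y = 6560.77
Solving: x ≈ 42.300, y ≈ 41.101 km (keep extra digits for the depth step; rounded: 42.3, 41.1).
Then from the A sphere: z² = 109.04² − (x + 47.0)² − (y + 17.7)² with x = 42.300, y = 41.101, so z ≈ 21.393 ≈ 21.4 km.
Check against D (with the unrounded solution): distance 95.64 ≈ 95.64 km. ✓

x ≈ 42.3 km, y ≈ 41.1 km, depth ≈ 21.4 km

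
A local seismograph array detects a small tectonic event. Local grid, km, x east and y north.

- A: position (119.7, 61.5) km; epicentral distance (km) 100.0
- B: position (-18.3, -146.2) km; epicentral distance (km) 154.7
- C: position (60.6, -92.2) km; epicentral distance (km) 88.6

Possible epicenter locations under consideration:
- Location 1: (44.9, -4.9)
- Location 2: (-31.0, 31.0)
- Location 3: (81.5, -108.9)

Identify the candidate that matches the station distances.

Location 1

For each candidate, compare |candidate − station| to the reported distance:
Location 1: residuals A 0.0, B 0.1, C 0.1 → max 0.1 km
Location 2: residuals A 53.8, B 23.0, C 64.9 → max 64.9 km
Location 3: residuals A 74.6, B 48.2, C 61.8 → max 74.6 km
Only Location 1 has all residuals ≈ 0.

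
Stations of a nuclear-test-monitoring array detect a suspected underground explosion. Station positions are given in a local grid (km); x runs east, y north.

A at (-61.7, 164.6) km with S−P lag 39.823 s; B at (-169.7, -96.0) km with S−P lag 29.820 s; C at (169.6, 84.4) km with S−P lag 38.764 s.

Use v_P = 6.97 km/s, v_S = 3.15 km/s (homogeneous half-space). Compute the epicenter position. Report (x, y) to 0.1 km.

Distance from S−P lag: d = Δt · v_P v_S / (v_P − v_S) = Δt · (6.97·3.15)/(6.97−3.15) ≈ 5.7475·Δt.
So d_A = 228.88, d_B = 171.39, d_C = 222.80 km.
Circle about each station: (x + 61.7)² + (y − 164.6)² = 228.88²; (x + 169.7)² + (y + 96.0)² = 171.39²; (x − 169.6)² + (y − 84.4)² = 222.80².
Subtracting pairs of circle equations eliminates x²+y² and gives linear equations (the radical axes):
-216.0 x − 521.2 y = 30125.56
462.6 x − 160.4 y = 7733.68
Solving the 2×2 system: x ≈ -2.9, y ≈ -56.6 km.

-2.9 km east, -56.6 km north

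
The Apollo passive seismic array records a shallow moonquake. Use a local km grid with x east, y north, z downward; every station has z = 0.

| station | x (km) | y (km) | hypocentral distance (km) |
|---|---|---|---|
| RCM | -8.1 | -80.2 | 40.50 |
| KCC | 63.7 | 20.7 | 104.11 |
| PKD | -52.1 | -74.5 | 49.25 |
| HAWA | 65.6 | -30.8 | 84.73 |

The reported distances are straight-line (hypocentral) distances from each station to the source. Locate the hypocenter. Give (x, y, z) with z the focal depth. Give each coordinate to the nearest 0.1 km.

x ≈ -16.8 km, y ≈ -43.6 km, depth ≈ 15.0 km

Each station gives a sphere (x−x_i)² + (y−y_i)² + z² = d_i² (stations at z=0).
Subtracting the RCM sphere from KCC and PKD: z² cancels, leaving linear equations in x and y:
143.6 x + 201.8 y = -11210.11
-88.0 x + 11.4 y = 981.70
Solving: x ≈ -16.803, y ≈ -43.594 km (keep extra digits for the depth step; rounded: -16.8, -43.6).
Then from the RCM sphere: z² = 40.50² − (x + 8.1)² − (y + 80.2)² with x = -16.803, y = -43.594, so z ≈ 14.984 ≈ 15.0 km.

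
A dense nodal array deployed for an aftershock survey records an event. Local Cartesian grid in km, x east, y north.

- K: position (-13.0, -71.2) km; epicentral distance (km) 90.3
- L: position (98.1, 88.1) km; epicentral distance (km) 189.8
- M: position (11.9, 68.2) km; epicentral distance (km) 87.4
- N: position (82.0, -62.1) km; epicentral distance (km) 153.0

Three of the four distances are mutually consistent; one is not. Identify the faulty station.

Solve using three stations at a time. Using K, M, N (subtract circle equations pairwise → linear system) gives (x, y) ≈ (-53.1, 9.7).
Distances from that point to each station vs reported:
  K: calculated 90.3 vs reported 90.3 → residual 0.0 km
  L: calculated 170.3 vs reported 189.8 → residual 19.5 km
  M: calculated 87.4 vs reported 87.4 → residual 0.0 km
  N: calculated 153.0 vs reported 153.0 → residual 0.0 km
K, M, N are mutually consistent (residuals ≈ 0); L is off by 19.5 km.

L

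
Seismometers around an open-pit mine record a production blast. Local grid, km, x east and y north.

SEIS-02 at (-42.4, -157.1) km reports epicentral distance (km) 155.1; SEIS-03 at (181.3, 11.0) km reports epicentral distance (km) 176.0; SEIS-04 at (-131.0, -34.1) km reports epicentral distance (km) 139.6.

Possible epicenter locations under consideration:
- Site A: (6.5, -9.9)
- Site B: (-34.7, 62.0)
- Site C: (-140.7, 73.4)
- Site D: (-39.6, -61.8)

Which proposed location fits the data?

Site A

For each candidate, compare |candidate − station| to the reported distance:
Site A: residuals SEIS-02 0.0, SEIS-03 0.0, SEIS-04 0.0 → max 0.0 km
Site B: residuals SEIS-02 64.1, SEIS-03 45.9, SEIS-04 3.6 → max 64.1 km
Site C: residuals SEIS-02 95.5, SEIS-03 152.0, SEIS-04 31.7 → max 152.0 km
Site D: residuals SEIS-02 59.8, SEIS-03 56.6, SEIS-04 44.1 → max 59.8 km
Only Site A has all residuals ≈ 0.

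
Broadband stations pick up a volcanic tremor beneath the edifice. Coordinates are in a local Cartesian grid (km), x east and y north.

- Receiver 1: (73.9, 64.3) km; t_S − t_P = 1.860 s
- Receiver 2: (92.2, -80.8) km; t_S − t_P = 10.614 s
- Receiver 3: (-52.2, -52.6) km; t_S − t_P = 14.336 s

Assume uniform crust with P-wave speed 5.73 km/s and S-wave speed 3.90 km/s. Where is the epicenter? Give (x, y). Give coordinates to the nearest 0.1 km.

(90.5, 48.8)

Distance from S−P lag: d = Δt · v_P v_S / (v_P − v_S) = Δt · (5.73·3.90)/(5.73−3.90) ≈ 12.2115·Δt.
So d_Receiver 1 = 22.71, d_Receiver 2 = 129.61, d_Receiver 3 = 175.06 km.
Circle about each station: (x − 73.9)² + (y − 64.3)² = 22.71²; (x − 92.2)² + (y + 80.8)² = 129.61²; (x + 52.2)² + (y + 52.6)² = 175.06².
Subtracting pairs of circle equations eliminates x²+y² and gives linear equations (the radical axes):
36.6 x − 290.2 y = -10849.23
-252.2 x − 233.8 y = -34234.36
Solving the 2×2 system: x ≈ 90.5, y ≈ 48.8 km.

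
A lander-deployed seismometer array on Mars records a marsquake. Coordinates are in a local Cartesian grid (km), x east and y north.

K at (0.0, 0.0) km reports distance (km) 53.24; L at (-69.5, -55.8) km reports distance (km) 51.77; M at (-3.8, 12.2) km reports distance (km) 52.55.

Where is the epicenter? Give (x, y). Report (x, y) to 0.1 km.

Circle about each station: x² + y² = 53.24²; (x + 69.5)² + (y + 55.8)² = 51.77²; (x + 3.8)² + (y − 12.2)² = 52.55².
Subtracting the K equation from the L and M equations removes the quadratic terms:
-139.0 x − 111.6 y = 8098.25
-7.6 x + 24.4 y = 236.28
Solving the 2×2 system: x ≈ -52.8, y ≈ -6.8 km.

-52.8 km east, -6.8 km north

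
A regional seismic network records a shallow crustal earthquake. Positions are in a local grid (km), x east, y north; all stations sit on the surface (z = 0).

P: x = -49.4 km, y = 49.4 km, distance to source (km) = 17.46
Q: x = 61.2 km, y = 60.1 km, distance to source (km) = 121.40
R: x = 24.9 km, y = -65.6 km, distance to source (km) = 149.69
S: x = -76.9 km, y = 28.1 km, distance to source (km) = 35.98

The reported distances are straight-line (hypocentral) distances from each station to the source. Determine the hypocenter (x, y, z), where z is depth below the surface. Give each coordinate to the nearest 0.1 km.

Each station gives a sphere (x−x_i)² + (y−y_i)² + z² = d_i² (stations at z=0).
Subtracting the P sphere from Q and R: z² cancels, leaving linear equations in x and y:
221.2 x + 21.4 y = -11956.38
148.6 x − 230.0 y = -22059.59
Solving: x ≈ -59.606, y ≈ 57.401 km (keep extra digits for the depth step; rounded: -59.6, 57.4).
Then from the P sphere: z² = 17.46² − (x + 49.4)² − (y − 49.4)² with x = -59.606, y = 57.401, so z ≈ 11.691 ≈ 11.7 km.
Check against S (with the unrounded solution): distance 35.98 ≈ 35.98 km. ✓

x ≈ -59.6 km, y ≈ 57.4 km, depth ≈ 11.7 km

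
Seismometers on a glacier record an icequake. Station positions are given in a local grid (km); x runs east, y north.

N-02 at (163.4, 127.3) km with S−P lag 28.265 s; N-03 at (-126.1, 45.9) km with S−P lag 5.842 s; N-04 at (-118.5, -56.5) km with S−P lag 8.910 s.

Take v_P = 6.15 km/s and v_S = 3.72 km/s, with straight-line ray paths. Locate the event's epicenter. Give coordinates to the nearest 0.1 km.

(-79.0, 17.5)

Distance from S−P lag: d = Δt · v_P v_S / (v_P − v_S) = Δt · (6.15·3.72)/(6.15−3.72) ≈ 9.4148·Δt.
So d_N-02 = 266.11, d_N-03 = 55.00, d_N-04 = 83.89 km.
Circle about each station: (x − 163.4)² + (y − 127.3)² = 266.11²; (x + 126.1)² + (y − 45.9)² = 55.00²; (x + 118.5)² + (y + 56.5)² = 83.89².
Subtracting the N-02 equation from the N-03 and N-04 equations removes the quadratic terms:
-579.0 x − 162.8 y = 42892.70
-563.8 x − 367.6 y = 38106.65
Solving the 2×2 system: x ≈ -79.0, y ≈ 17.5 km.
Check against N-02 (with the unrounded x, y): √((x − 163.4)²+(y − 127.3)²) = 266.11 ≈ 266.11 km. ✓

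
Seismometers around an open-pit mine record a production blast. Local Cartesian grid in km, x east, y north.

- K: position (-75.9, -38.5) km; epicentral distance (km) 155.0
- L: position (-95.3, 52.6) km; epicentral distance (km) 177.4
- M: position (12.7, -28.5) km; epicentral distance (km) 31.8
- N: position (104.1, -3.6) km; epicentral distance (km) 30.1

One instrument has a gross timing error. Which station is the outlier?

M

Solve using three stations at a time. Using K, L, N (subtract circle equations pairwise → linear system) gives (x, y) ≈ (74.2, 0.2).
Distances from that point to each station vs reported:
  K: calculated 155.0 vs reported 155.0 → residual 0.0 km
  L: calculated 177.4 vs reported 177.4 → residual 0.0 km
  M: calculated 67.9 vs reported 31.8 → residual 36.1 km
  N: calculated 30.1 vs reported 30.1 → residual 0.0 km
K, L, N are mutually consistent (residuals ≈ 0); M is off by 36.1 km.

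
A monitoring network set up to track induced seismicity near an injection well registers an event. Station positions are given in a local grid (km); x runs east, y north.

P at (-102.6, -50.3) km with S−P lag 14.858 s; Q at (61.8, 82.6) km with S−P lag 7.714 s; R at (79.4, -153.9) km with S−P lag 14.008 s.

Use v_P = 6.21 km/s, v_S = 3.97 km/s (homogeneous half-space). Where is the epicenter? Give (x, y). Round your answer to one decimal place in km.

Distance from S−P lag: d = Δt · v_P v_S / (v_P − v_S) = Δt · (6.21·3.97)/(6.21−3.97) ≈ 11.0061·Δt.
So d_P = 163.53, d_Q = 84.90, d_R = 154.17 km.
Circle about each station: (x + 102.6)² + (y + 50.3)² = 163.53²; (x − 61.8)² + (y − 82.6)² = 84.90²; (x − 79.4)² + (y + 153.9)² = 154.17².
Subtracting pairs of circle equations eliminates x²+y² and gives linear equations (the radical axes):
328.8 x + 265.8 y = 17119.20
364.0 x − 207.2 y = 19906.39
Solving the 2×2 system: x ≈ 53.6, y ≈ -1.9 km.
Check against P (with the unrounded x, y): √((x + 102.6)²+(y + 50.3)²) = 163.53 ≈ 163.53 km. ✓

53.6 km east, -1.9 km north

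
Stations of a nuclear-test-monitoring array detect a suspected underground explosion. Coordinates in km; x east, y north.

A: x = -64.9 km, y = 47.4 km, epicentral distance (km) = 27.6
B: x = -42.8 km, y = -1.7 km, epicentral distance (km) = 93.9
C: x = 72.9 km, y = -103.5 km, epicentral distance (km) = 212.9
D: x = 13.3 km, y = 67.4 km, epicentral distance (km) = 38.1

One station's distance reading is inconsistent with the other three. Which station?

A

Solve using three stations at a time. Using B, C, D (subtract circle equations pairwise → linear system) gives (x, y) ≈ (-18.2, 88.9).
Distances from that point to each station vs reported:
  A: calculated 62.5 vs reported 27.6 → residual 34.9 km
  B: calculated 93.9 vs reported 93.9 → residual 0.0 km
  C: calculated 212.9 vs reported 212.9 → residual 0.0 km
  D: calculated 38.2 vs reported 38.1 → residual 0.1 km
B, C, D are mutually consistent (residuals ≈ 0); A is off by 34.9 km.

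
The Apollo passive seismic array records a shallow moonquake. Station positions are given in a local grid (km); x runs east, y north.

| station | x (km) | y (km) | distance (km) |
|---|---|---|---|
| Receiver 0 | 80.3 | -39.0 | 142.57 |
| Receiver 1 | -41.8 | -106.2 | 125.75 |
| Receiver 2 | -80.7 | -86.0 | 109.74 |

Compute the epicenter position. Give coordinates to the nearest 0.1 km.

(-49.8, 19.3)

Circle about each station: (x − 80.3)² + (y + 39.0)² = 142.57²; (x + 41.8)² + (y + 106.2)² = 125.75²; (x + 80.7)² + (y + 86.0)² = 109.74².
Subtracting pairs of circle equations eliminates x²+y² and gives linear equations (the radical axes):
-244.2 x − 134.4 y = 9569.73
-322.0 x − 94.0 y = 14222.74
Solving the 2×2 system: x ≈ -49.8, y ≈ 19.3 km.
Check against Receiver 0 (with the unrounded x, y): √((x − 80.3)²+(y + 39.0)²) = 142.55 ≈ 142.57 km. ✓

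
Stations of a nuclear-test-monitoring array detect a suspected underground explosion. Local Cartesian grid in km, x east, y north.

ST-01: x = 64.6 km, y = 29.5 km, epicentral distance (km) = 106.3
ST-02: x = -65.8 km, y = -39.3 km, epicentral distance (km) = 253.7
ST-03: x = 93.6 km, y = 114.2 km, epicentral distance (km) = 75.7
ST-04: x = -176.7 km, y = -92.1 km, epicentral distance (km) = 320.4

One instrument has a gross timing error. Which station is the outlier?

ST-04

Solve using three stations at a time. Using ST-01, ST-02, ST-03 (subtract circle equations pairwise → linear system) gives (x, y) ≈ (159.6, 77.2).
Distances from that point to each station vs reported:
  ST-01: calculated 106.3 vs reported 106.3 → residual 0.0 km
  ST-02: calculated 253.7 vs reported 253.7 → residual 0.0 km
  ST-03: calculated 75.6 vs reported 75.7 → residual 0.1 km
  ST-04: calculated 376.5 vs reported 320.4 → residual 56.1 km
ST-01, ST-02, ST-03 are mutually consistent (residuals ≈ 0); ST-04 is off by 56.1 km.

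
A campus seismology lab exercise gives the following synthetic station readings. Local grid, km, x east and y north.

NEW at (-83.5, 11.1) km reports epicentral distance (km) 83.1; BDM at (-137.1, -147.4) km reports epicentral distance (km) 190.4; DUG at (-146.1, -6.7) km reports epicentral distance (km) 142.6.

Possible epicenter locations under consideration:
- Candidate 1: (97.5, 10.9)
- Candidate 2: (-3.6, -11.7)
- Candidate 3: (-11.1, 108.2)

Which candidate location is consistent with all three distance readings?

Candidate 2

For each candidate, compare |candidate − station| to the reported distance:
Candidate 1: residuals NEW 97.9, BDM 92.6, DUG 101.6 → max 101.6 km
Candidate 2: residuals NEW 0.0, BDM 0.0, DUG 0.0 → max 0.0 km
Candidate 3: residuals NEW 38.0, BDM 94.6, DUG 34.7 → max 94.6 km
Only Candidate 2 has all residuals ≈ 0.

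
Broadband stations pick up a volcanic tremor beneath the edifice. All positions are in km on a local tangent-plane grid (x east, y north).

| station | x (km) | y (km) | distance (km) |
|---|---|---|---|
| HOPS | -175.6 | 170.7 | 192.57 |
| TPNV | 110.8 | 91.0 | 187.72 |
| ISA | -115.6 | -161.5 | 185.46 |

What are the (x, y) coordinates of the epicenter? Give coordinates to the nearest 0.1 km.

Circle about each station: (x + 175.6)² + (y − 170.7)² = 192.57²; (x − 110.8)² + (y − 91.0)² = 187.72²; (x + 115.6)² + (y + 161.5)² = 185.46².
Subtracting the HOPS equation from the TPNV and ISA equations removes the quadratic terms:
572.8 x − 159.4 y = -37571.80
120.0 x − 664.4 y = -17840.45
Solving the 2×2 system: x ≈ -61.2, y ≈ 15.8 km.
Check against HOPS (with the unrounded x, y): √((x + 175.6)²+(y − 170.7)²) = 192.57 ≈ 192.57 km. ✓

-61.2 km east, 15.8 km north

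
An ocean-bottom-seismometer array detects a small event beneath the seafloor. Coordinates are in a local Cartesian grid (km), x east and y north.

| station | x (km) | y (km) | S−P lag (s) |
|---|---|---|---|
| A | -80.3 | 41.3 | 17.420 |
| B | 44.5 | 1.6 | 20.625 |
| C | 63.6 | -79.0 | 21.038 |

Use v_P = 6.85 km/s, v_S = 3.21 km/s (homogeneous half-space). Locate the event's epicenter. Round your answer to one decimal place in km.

Distance from S−P lag: d = Δt · v_P v_S / (v_P − v_S) = Δt · (6.85·3.21)/(6.85−3.21) ≈ 6.0408·Δt.
So d_A = 105.23, d_B = 124.59, d_C = 127.09 km.
Circle about each station: (x + 80.3)² + (y − 41.3)² = 105.23²; (x − 44.5)² + (y − 1.6)² = 124.59²; (x − 63.6)² + (y + 79.0)² = 127.09².
Subtracting the A equation from the B and C equations removes the quadratic terms:
249.6 x − 79.4 y = -10620.29
287.8 x − 240.6 y = -2946.34
Solving the 2×2 system: x ≈ -62.4, y ≈ -62.4 km.

-62.4 km east, -62.4 km north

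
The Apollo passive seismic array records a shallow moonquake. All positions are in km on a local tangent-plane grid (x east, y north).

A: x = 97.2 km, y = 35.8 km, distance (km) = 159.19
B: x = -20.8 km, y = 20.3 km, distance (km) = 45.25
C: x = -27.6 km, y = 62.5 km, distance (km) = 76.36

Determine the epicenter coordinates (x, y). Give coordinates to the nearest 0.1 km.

Circle about each station: (x − 97.2)² + (y − 35.8)² = 159.19²; (x + 20.8)² + (y − 20.3)² = 45.25²; (x + 27.6)² + (y − 62.5)² = 76.36².
Subtracting the A equation from the B and C equations removes the quadratic terms:
-236.0 x − 31.0 y = 13409.14
-249.6 x + 53.4 y = 13449.14
Solving the 2×2 system: x ≈ -55.7, y ≈ -8.5 km.

(-55.7, -8.5)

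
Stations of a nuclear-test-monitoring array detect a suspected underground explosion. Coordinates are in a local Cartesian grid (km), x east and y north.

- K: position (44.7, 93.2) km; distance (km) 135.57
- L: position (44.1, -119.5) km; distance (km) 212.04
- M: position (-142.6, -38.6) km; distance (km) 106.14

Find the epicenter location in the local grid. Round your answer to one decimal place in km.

Circle about each station: (x − 44.7)² + (y − 93.2)² = 135.57²; (x − 44.1)² + (y + 119.5)² = 212.04²; (x + 142.6)² + (y + 38.6)² = 106.14².
Subtracting the K equation from the L and M equations removes the quadratic terms:
-1.2 x − 425.4 y = -21041.01
-374.6 x − 263.6 y = 18253.92
Solving the 2×2 system: x ≈ -83.7, y ≈ 49.7 km.
Check against K (with the unrounded x, y): √((x − 44.7)²+(y − 93.2)²) = 135.57 ≈ 135.57 km. ✓

-83.7 km east, 49.7 km north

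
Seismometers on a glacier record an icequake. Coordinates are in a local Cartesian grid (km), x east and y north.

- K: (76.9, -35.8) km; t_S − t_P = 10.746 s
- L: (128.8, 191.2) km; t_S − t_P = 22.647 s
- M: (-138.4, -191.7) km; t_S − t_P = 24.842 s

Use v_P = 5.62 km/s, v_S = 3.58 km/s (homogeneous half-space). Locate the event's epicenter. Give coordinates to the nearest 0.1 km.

-13.7 km east, 19.2 km north

Distance from S−P lag: d = Δt · v_P v_S / (v_P − v_S) = Δt · (5.62·3.58)/(5.62−3.58) ≈ 9.8625·Δt.
So d_K = 105.98, d_L = 223.36, d_M = 245.01 km.
Circle about each station: (x − 76.9)² + (y + 35.8)² = 105.98²; (x − 128.8)² + (y − 191.2)² = 223.36²; (x + 138.4)² + (y + 191.7)² = 245.01².
Subtracting the K equation from the L and M equations removes the quadratic terms:
103.8 x + 454.0 y = 7293.70
-430.6 x − 311.8 y = -89.94
Solving the 2×2 system: x ≈ -13.7, y ≈ 19.2 km.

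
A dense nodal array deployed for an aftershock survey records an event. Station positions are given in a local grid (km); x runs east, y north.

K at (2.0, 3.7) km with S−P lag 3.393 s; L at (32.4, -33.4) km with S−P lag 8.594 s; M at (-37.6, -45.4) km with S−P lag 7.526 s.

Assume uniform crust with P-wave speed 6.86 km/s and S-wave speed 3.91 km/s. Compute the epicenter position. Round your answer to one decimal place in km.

Distance from S−P lag: d = Δt · v_P v_S / (v_P − v_S) = Δt · (6.86·3.91)/(6.86−3.91) ≈ 9.0924·Δt.
So d_K = 30.85, d_L = 78.14, d_M = 68.43 km.
Circle about each station: (x − 2.0)² + (y − 3.7)² = 30.85²; (x − 32.4)² + (y + 33.4)² = 78.14²; (x + 37.6)² + (y + 45.4)² = 68.43².
Subtracting the K equation from the L and M equations removes the quadratic terms:
60.8 x − 74.2 y = -3006.51
-79.2 x − 98.2 y = -273.71
Solving the 2×2 system: x ≈ -23.2, y ≈ 21.5 km.

(-23.2, 21.5)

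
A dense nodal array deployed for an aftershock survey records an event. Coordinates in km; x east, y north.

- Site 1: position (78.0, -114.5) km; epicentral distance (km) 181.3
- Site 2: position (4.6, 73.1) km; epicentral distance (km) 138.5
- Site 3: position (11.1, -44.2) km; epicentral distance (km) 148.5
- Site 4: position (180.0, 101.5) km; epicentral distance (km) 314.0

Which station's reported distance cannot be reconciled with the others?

Site 1

Solve using three stations at a time. Using Site 2, Site 3, Site 4 (subtract circle equations pairwise → linear system) gives (x, y) ≈ (-123.1, 19.4).
Distances from that point to each station vs reported:
  Site 1: calculated 241.6 vs reported 181.3 → residual 60.3 km
  Site 2: calculated 138.5 vs reported 138.5 → residual 0.0 km
  Site 3: calculated 148.5 vs reported 148.5 → residual 0.0 km
  Site 4: calculated 314.0 vs reported 314.0 → residual 0.0 km
Site 2, Site 3, Site 4 are mutually consistent (residuals ≈ 0); Site 1 is off by 60.3 km.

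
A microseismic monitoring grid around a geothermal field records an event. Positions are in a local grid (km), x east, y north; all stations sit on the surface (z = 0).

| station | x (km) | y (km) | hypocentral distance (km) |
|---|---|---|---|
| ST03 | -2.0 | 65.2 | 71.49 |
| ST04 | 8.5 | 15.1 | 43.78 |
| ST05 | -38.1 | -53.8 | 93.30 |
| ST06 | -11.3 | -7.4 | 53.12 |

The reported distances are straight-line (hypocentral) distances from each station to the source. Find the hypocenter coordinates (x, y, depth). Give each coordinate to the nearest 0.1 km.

Each station gives a sphere (x−x_i)² + (y−y_i)² + z² = d_i² (stations at z=0).
Subtracting the ST03 sphere from ST04 and ST05: z² cancels, leaving linear equations in x and y:
21.0 x − 100.2 y = -760.65
-72.2 x − 238.0 y = -3503.06
Solving: x ≈ 13.895, y ≈ 10.503 km (keep extra digits for the depth step; rounded: 13.9, 10.5).
Then from the ST03 sphere: z² = 71.49² − (x + 2.0)² − (y − 65.2)² with x = 13.895, y = 10.503, so z ≈ 43.202 ≈ 43.2 km.
Check against ST06 (with the unrounded solution): distance 53.12 ≈ 53.12 km. ✓

(13.9, 10.5, 43.2)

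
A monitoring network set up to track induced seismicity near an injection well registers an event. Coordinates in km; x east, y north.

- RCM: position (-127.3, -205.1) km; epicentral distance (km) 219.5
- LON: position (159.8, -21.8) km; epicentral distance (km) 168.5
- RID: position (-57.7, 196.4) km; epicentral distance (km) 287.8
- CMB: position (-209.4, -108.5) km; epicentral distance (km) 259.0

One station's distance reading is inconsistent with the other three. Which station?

Solve using three stations at a time. Using RCM, RID, CMB (subtract circle equations pairwise → linear system) gives (x, y) ≈ (46.9, -71.7).
Distances from that point to each station vs reported:
  RCM: calculated 219.5 vs reported 219.5 → residual 0.0 km
  LON: calculated 123.4 vs reported 168.5 → residual 45.1 km
  RID: calculated 287.8 vs reported 287.8 → residual 0.0 km
  CMB: calculated 259.0 vs reported 259.0 → residual 0.0 km
RCM, RID, CMB are mutually consistent (residuals ≈ 0); LON is off by 45.1 km.

LON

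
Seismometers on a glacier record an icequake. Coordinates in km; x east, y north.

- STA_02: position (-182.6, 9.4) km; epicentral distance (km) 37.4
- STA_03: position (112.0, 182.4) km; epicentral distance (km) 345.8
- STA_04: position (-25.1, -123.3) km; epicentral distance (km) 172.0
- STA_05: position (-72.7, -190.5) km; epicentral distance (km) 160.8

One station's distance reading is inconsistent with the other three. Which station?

Solve using three stations at a time. Using STA_02, STA_03, STA_04 (subtract circle equations pairwise → linear system) gives (x, y) ≈ (-165.5, -23.9).
Distances from that point to each station vs reported:
  STA_02: calculated 37.5 vs reported 37.4 → residual 0.1 km
  STA_03: calculated 345.8 vs reported 345.8 → residual 0.0 km
  STA_04: calculated 172.0 vs reported 172.0 → residual 0.0 km
  STA_05: calculated 190.7 vs reported 160.8 → residual 29.9 km
STA_02, STA_03, STA_04 are mutually consistent (residuals ≈ 0); STA_05 is off by 29.9 km.

STA_05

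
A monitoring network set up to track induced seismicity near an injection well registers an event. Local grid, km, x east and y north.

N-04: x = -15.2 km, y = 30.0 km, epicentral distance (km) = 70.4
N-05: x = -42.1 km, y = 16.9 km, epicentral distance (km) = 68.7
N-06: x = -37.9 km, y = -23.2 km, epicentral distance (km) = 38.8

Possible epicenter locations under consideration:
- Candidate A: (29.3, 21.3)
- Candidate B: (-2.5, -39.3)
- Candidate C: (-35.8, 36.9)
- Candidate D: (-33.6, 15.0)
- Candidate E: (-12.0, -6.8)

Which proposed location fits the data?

For each candidate, compare |candidate − station| to the reported distance:
Candidate A: residuals N-04 25.1, N-05 2.8, N-06 41.8 → max 41.8 km
Candidate B: residuals N-04 0.1, N-05 0.1, N-06 0.1 → max 0.1 km
Candidate C: residuals N-04 48.7, N-05 47.7, N-06 21.3 → max 48.7 km
Candidate D: residuals N-04 46.7, N-05 60.0, N-06 0.4 → max 60.0 km
Candidate E: residuals N-04 33.5, N-05 30.4, N-06 8.1 → max 33.5 km
Only Candidate B has all residuals ≈ 0.

Candidate B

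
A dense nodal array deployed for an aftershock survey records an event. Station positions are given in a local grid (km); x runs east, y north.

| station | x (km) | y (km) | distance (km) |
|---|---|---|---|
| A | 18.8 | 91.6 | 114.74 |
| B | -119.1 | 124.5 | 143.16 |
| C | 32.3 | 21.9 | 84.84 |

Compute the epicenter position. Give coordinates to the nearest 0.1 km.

x ≈ -49.5 km, y ≈ -0.6 km

Circle about each station: (x − 18.8)² + (y − 91.6)² = 114.74²; (x + 119.1)² + (y − 124.5)² = 143.16²; (x − 32.3)² + (y − 21.9)² = 84.84².
Subtracting pairs of circle equations eliminates x²+y² and gives linear equations (the radical axes):
-275.8 x + 65.8 y = 13611.54
27.0 x − 139.4 y = -1253.66
Solving the 2×2 system: x ≈ -49.5, y ≈ -0.6 km.
Check against A (with the unrounded x, y): √((x − 18.8)²+(y − 91.6)²) = 114.73 ≈ 114.74 km. ✓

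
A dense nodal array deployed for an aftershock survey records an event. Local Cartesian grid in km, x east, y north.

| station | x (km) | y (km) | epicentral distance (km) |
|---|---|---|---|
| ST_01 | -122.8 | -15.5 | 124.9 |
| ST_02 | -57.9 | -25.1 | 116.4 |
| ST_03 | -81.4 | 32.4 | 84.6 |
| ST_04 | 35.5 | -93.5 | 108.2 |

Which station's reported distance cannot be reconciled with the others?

Solve using three stations at a time. Using ST_01, ST_03, ST_04 (subtract circle equations pairwise → linear system) gives (x, y) ≈ (-0.3, 8.6).
Distances from that point to each station vs reported:
  ST_01: calculated 124.9 vs reported 124.9 → residual 0.0 km
  ST_02: calculated 66.7 vs reported 116.4 → residual 49.7 km
  ST_03: calculated 84.6 vs reported 84.6 → residual 0.0 km
  ST_04: calculated 108.2 vs reported 108.2 → residual 0.0 km
ST_01, ST_03, ST_04 are mutually consistent (residuals ≈ 0); ST_02 is off by 49.7 km.

ST_02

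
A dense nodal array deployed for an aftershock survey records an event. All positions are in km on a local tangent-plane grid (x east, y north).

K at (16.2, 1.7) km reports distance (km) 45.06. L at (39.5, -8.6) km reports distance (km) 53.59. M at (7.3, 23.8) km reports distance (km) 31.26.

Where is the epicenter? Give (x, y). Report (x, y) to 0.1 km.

Circle about each station: (x − 16.2)² + (y − 1.7)² = 45.06²; (x − 39.5)² + (y + 8.6)² = 53.59²; (x − 7.3)² + (y − 23.8)² = 31.26².
Subtracting the K equation from the L and M equations removes the quadratic terms:
46.6 x − 20.6 y = 527.40
-17.8 x + 44.2 y = 1407.62
Solving the 2×2 system: x ≈ 30.9, y ≈ 44.3 km.

(30.9, 44.3)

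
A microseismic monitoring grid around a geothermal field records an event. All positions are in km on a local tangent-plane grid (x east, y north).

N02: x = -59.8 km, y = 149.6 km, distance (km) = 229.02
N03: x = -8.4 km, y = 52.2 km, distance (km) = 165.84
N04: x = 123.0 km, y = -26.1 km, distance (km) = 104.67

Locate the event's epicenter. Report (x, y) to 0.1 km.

(156.1, 73.2)

Circle about each station: (x + 59.8)² + (y − 149.6)² = 229.02²; (x + 8.4)² + (y − 52.2)² = 165.84²; (x − 123.0)² + (y + 26.1)² = 104.67².
Subtracting the N02 equation from the N03 and N04 equations removes the quadratic terms:
102.8 x − 194.8 y = 1786.45
365.6 x − 351.4 y = 31348.36
Solving the 2×2 system: x ≈ 156.1, y ≈ 73.2 km.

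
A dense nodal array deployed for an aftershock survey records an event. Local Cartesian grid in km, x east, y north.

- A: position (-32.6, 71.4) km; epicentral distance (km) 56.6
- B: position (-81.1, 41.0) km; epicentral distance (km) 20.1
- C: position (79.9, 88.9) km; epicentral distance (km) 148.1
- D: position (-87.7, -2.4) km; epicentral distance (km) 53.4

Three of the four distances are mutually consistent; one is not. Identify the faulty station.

A

Solve using three stations at a time. Using B, C, D (subtract circle equations pairwise → linear system) gives (x, y) ≈ (-61.2, 44.0).
Distances from that point to each station vs reported:
  A: calculated 39.6 vs reported 56.6 → residual 17.0 km
  B: calculated 20.1 vs reported 20.1 → residual 0.0 km
  C: calculated 148.1 vs reported 148.1 → residual 0.0 km
  D: calculated 53.4 vs reported 53.4 → residual 0.0 km
B, C, D are mutually consistent (residuals ≈ 0); A is off by 17.0 km.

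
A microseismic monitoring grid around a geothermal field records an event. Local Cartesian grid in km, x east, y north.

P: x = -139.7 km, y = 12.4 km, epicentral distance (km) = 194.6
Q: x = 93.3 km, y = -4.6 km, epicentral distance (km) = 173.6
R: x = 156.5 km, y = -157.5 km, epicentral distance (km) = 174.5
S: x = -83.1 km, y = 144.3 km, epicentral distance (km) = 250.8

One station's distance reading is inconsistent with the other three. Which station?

S

Solve using three stations at a time. Using P, Q, R (subtract circle equations pairwise → linear system) gives (x, y) ≈ (-17.0, -138.7).
Distances from that point to each station vs reported:
  P: calculated 194.6 vs reported 194.6 → residual 0.0 km
  Q: calculated 173.6 vs reported 173.6 → residual 0.0 km
  R: calculated 174.5 vs reported 174.5 → residual 0.0 km
  S: calculated 290.6 vs reported 250.8 → residual 39.8 km
P, Q, R are mutually consistent (residuals ≈ 0); S is off by 39.8 km.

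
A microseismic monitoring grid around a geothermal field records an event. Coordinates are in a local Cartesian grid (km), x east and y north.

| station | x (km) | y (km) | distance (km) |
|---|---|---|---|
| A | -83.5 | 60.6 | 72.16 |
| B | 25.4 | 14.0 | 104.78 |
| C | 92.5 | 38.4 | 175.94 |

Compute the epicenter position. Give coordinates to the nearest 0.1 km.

-76.3 km east, -11.2 km north

Circle about each station: (x + 83.5)² + (y − 60.6)² = 72.16²; (x − 25.4)² + (y − 14.0)² = 104.78²; (x − 92.5)² + (y − 38.4)² = 175.94².
Subtracting pairs of circle equations eliminates x²+y² and gives linear equations (the radical axes):
217.8 x − 93.2 y = -15575.23
352.0 x − 44.4 y = -26361.62
Solving the 2×2 system: x ≈ -76.3, y ≈ -11.2 km.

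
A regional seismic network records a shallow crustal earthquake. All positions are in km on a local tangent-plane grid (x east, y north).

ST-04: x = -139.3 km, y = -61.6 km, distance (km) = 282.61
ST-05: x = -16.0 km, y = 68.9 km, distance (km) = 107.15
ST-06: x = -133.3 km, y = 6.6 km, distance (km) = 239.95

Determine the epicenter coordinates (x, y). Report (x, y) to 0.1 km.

(79.8, 116.9)

Circle about each station: (x + 139.3)² + (y + 61.6)² = 282.61²; (x + 16.0)² + (y − 68.9)² = 107.15²; (x + 133.3)² + (y − 6.6)² = 239.95².
Subtracting the ST-04 equation from the ST-05 and ST-06 equations removes the quadratic terms:
246.6 x + 261.0 y = 50191.45
12.0 x + 136.4 y = 16905.81
Solving the 2×2 system: x ≈ 79.8, y ≈ 116.9 km.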